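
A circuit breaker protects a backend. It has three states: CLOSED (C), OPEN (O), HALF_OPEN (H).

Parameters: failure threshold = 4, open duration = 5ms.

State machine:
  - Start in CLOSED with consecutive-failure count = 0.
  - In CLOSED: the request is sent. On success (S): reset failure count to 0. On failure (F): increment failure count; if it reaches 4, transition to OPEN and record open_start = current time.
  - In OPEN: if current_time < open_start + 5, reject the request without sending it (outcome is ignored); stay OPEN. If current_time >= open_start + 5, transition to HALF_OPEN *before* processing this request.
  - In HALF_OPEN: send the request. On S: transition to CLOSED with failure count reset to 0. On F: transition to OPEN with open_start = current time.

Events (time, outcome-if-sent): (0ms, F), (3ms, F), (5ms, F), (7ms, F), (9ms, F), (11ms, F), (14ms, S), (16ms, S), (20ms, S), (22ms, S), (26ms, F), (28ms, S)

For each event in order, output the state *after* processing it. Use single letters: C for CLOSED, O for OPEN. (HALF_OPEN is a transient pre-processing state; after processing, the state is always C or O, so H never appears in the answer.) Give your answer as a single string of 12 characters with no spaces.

Answer: CCCOOOCCCCCC

Derivation:
State after each event:
  event#1 t=0ms outcome=F: state=CLOSED
  event#2 t=3ms outcome=F: state=CLOSED
  event#3 t=5ms outcome=F: state=CLOSED
  event#4 t=7ms outcome=F: state=OPEN
  event#5 t=9ms outcome=F: state=OPEN
  event#6 t=11ms outcome=F: state=OPEN
  event#7 t=14ms outcome=S: state=CLOSED
  event#8 t=16ms outcome=S: state=CLOSED
  event#9 t=20ms outcome=S: state=CLOSED
  event#10 t=22ms outcome=S: state=CLOSED
  event#11 t=26ms outcome=F: state=CLOSED
  event#12 t=28ms outcome=S: state=CLOSED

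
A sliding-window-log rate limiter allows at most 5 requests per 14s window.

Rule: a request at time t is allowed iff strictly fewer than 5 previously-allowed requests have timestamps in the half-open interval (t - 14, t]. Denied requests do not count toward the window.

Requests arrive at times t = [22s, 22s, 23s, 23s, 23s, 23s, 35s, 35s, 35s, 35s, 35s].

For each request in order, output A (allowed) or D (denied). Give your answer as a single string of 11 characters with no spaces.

Tracking allowed requests in the window:
  req#1 t=22s: ALLOW
  req#2 t=22s: ALLOW
  req#3 t=23s: ALLOW
  req#4 t=23s: ALLOW
  req#5 t=23s: ALLOW
  req#6 t=23s: DENY
  req#7 t=35s: DENY
  req#8 t=35s: DENY
  req#9 t=35s: DENY
  req#10 t=35s: DENY
  req#11 t=35s: DENY

Answer: AAAAADDDDDD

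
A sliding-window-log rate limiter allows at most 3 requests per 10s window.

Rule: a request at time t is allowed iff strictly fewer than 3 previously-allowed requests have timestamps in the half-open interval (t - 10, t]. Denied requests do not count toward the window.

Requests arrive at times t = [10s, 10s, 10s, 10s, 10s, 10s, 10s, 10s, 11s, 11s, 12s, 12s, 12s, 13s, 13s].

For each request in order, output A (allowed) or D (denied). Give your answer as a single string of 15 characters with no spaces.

Answer: AAADDDDDDDDDDDD

Derivation:
Tracking allowed requests in the window:
  req#1 t=10s: ALLOW
  req#2 t=10s: ALLOW
  req#3 t=10s: ALLOW
  req#4 t=10s: DENY
  req#5 t=10s: DENY
  req#6 t=10s: DENY
  req#7 t=10s: DENY
  req#8 t=10s: DENY
  req#9 t=11s: DENY
  req#10 t=11s: DENY
  req#11 t=12s: DENY
  req#12 t=12s: DENY
  req#13 t=12s: DENY
  req#14 t=13s: DENY
  req#15 t=13s: DENY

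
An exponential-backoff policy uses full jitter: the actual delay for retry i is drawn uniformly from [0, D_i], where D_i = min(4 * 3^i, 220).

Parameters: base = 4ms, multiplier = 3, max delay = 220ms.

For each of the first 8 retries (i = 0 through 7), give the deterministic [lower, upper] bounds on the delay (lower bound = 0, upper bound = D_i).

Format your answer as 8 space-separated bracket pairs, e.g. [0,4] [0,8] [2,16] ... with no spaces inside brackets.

Answer: [0,4] [0,12] [0,36] [0,108] [0,220] [0,220] [0,220] [0,220]

Derivation:
Computing bounds per retry:
  i=0: D_i=min(4*3^0,220)=4, bounds=[0,4]
  i=1: D_i=min(4*3^1,220)=12, bounds=[0,12]
  i=2: D_i=min(4*3^2,220)=36, bounds=[0,36]
  i=3: D_i=min(4*3^3,220)=108, bounds=[0,108]
  i=4: D_i=min(4*3^4,220)=220, bounds=[0,220]
  i=5: D_i=min(4*3^5,220)=220, bounds=[0,220]
  i=6: D_i=min(4*3^6,220)=220, bounds=[0,220]
  i=7: D_i=min(4*3^7,220)=220, bounds=[0,220]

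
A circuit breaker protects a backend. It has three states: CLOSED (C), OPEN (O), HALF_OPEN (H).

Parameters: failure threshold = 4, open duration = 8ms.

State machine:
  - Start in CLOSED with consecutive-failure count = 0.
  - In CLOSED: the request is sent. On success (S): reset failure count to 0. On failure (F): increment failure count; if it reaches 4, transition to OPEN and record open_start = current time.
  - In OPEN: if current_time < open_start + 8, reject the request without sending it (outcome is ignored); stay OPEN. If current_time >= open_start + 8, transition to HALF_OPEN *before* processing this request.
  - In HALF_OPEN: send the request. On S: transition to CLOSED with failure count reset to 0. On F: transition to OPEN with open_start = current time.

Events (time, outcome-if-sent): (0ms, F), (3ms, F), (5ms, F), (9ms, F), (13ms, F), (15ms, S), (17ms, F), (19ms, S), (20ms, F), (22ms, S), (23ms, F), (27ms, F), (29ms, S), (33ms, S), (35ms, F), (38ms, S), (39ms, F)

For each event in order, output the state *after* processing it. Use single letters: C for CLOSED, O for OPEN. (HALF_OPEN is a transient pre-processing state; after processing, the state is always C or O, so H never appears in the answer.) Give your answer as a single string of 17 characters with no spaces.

Answer: CCCOOOOOOOOOOOOOO

Derivation:
State after each event:
  event#1 t=0ms outcome=F: state=CLOSED
  event#2 t=3ms outcome=F: state=CLOSED
  event#3 t=5ms outcome=F: state=CLOSED
  event#4 t=9ms outcome=F: state=OPEN
  event#5 t=13ms outcome=F: state=OPEN
  event#6 t=15ms outcome=S: state=OPEN
  event#7 t=17ms outcome=F: state=OPEN
  event#8 t=19ms outcome=S: state=OPEN
  event#9 t=20ms outcome=F: state=OPEN
  event#10 t=22ms outcome=S: state=OPEN
  event#11 t=23ms outcome=F: state=OPEN
  event#12 t=27ms outcome=F: state=OPEN
  event#13 t=29ms outcome=S: state=OPEN
  event#14 t=33ms outcome=S: state=OPEN
  event#15 t=35ms outcome=F: state=OPEN
  event#16 t=38ms outcome=S: state=OPEN
  event#17 t=39ms outcome=F: state=OPEN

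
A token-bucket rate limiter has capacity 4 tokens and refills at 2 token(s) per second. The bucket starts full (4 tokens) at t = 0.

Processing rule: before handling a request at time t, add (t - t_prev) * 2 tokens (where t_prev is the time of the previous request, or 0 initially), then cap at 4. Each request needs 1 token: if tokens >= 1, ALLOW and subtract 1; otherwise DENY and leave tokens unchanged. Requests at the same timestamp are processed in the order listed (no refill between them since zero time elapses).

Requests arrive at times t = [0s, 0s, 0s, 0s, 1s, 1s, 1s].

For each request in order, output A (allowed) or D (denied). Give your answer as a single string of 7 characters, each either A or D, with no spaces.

Answer: AAAAAAD

Derivation:
Simulating step by step:
  req#1 t=0s: ALLOW
  req#2 t=0s: ALLOW
  req#3 t=0s: ALLOW
  req#4 t=0s: ALLOW
  req#5 t=1s: ALLOW
  req#6 t=1s: ALLOW
  req#7 t=1s: DENY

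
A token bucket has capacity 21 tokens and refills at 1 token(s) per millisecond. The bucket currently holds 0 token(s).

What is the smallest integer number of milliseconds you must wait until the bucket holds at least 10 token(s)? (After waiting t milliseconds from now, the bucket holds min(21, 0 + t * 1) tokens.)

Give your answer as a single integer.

Answer: 10

Derivation:
Need 0 + t * 1 >= 10, so t >= 10/1.
Smallest integer t = ceil(10/1) = 10.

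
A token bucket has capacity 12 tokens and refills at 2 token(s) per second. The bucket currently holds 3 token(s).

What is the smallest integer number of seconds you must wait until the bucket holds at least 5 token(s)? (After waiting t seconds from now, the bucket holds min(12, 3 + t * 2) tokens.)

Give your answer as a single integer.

Answer: 1

Derivation:
Need 3 + t * 2 >= 5, so t >= 2/2.
Smallest integer t = ceil(2/2) = 1.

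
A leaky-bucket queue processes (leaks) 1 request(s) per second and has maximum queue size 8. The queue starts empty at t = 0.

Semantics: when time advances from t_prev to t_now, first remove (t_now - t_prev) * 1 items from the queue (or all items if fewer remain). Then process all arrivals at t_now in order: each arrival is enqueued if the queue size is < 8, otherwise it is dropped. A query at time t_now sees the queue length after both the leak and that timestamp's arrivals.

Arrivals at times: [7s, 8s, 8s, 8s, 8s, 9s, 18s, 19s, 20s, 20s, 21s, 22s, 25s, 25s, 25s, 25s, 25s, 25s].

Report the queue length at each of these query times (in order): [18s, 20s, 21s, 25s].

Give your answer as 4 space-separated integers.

Answer: 1 2 2 6

Derivation:
Queue lengths at query times:
  query t=18s: backlog = 1
  query t=20s: backlog = 2
  query t=21s: backlog = 2
  query t=25s: backlog = 6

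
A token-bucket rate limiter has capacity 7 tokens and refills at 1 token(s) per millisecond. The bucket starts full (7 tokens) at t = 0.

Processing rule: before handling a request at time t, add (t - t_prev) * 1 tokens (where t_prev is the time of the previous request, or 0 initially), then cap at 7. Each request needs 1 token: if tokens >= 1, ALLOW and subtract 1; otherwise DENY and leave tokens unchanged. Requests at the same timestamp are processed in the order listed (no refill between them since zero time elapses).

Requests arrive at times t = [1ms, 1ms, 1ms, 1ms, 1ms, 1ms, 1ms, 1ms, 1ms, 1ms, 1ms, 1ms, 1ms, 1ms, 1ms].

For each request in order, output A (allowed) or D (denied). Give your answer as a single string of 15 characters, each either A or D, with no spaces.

Simulating step by step:
  req#1 t=1ms: ALLOW
  req#2 t=1ms: ALLOW
  req#3 t=1ms: ALLOW
  req#4 t=1ms: ALLOW
  req#5 t=1ms: ALLOW
  req#6 t=1ms: ALLOW
  req#7 t=1ms: ALLOW
  req#8 t=1ms: DENY
  req#9 t=1ms: DENY
  req#10 t=1ms: DENY
  req#11 t=1ms: DENY
  req#12 t=1ms: DENY
  req#13 t=1ms: DENY
  req#14 t=1ms: DENY
  req#15 t=1ms: DENY

Answer: AAAAAAADDDDDDDD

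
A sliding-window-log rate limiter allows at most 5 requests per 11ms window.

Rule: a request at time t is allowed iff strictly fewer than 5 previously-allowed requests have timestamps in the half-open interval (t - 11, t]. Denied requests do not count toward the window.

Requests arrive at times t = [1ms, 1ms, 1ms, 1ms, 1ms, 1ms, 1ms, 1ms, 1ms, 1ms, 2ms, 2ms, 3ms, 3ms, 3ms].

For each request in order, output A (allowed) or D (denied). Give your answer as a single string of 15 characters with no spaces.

Tracking allowed requests in the window:
  req#1 t=1ms: ALLOW
  req#2 t=1ms: ALLOW
  req#3 t=1ms: ALLOW
  req#4 t=1ms: ALLOW
  req#5 t=1ms: ALLOW
  req#6 t=1ms: DENY
  req#7 t=1ms: DENY
  req#8 t=1ms: DENY
  req#9 t=1ms: DENY
  req#10 t=1ms: DENY
  req#11 t=2ms: DENY
  req#12 t=2ms: DENY
  req#13 t=3ms: DENY
  req#14 t=3ms: DENY
  req#15 t=3ms: DENY

Answer: AAAAADDDDDDDDDD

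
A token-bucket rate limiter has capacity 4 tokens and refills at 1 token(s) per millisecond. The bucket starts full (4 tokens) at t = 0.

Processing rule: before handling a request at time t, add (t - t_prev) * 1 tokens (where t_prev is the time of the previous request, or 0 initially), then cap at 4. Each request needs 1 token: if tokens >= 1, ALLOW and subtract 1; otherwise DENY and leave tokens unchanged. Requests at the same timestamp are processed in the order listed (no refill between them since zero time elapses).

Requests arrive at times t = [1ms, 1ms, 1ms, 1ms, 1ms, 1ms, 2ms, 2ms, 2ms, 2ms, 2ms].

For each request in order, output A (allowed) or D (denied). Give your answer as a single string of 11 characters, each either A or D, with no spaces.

Simulating step by step:
  req#1 t=1ms: ALLOW
  req#2 t=1ms: ALLOW
  req#3 t=1ms: ALLOW
  req#4 t=1ms: ALLOW
  req#5 t=1ms: DENY
  req#6 t=1ms: DENY
  req#7 t=2ms: ALLOW
  req#8 t=2ms: DENY
  req#9 t=2ms: DENY
  req#10 t=2ms: DENY
  req#11 t=2ms: DENY

Answer: AAAADDADDDD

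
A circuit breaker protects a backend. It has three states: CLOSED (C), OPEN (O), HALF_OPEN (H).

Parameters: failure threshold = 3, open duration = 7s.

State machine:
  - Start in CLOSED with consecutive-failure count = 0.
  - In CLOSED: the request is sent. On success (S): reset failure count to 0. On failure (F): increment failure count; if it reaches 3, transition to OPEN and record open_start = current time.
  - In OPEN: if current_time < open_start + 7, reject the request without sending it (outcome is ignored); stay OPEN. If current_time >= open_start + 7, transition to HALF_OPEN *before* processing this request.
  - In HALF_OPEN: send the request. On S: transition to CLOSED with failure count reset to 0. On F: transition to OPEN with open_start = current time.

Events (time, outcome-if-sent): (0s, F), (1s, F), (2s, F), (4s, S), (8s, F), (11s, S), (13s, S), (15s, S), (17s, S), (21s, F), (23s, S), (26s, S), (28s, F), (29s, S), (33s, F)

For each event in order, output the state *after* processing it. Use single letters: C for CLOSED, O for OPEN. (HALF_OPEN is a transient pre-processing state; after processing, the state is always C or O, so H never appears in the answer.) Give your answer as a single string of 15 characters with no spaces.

Answer: CCOOOCCCCCCCCCC

Derivation:
State after each event:
  event#1 t=0s outcome=F: state=CLOSED
  event#2 t=1s outcome=F: state=CLOSED
  event#3 t=2s outcome=F: state=OPEN
  event#4 t=4s outcome=S: state=OPEN
  event#5 t=8s outcome=F: state=OPEN
  event#6 t=11s outcome=S: state=CLOSED
  event#7 t=13s outcome=S: state=CLOSED
  event#8 t=15s outcome=S: state=CLOSED
  event#9 t=17s outcome=S: state=CLOSED
  event#10 t=21s outcome=F: state=CLOSED
  event#11 t=23s outcome=S: state=CLOSED
  event#12 t=26s outcome=S: state=CLOSED
  event#13 t=28s outcome=F: state=CLOSED
  event#14 t=29s outcome=S: state=CLOSED
  event#15 t=33s outcome=F: state=CLOSED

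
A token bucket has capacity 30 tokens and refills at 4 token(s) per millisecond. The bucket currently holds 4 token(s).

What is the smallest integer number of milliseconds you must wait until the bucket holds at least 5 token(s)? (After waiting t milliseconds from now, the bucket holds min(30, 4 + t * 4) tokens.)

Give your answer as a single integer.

Answer: 1

Derivation:
Need 4 + t * 4 >= 5, so t >= 1/4.
Smallest integer t = ceil(1/4) = 1.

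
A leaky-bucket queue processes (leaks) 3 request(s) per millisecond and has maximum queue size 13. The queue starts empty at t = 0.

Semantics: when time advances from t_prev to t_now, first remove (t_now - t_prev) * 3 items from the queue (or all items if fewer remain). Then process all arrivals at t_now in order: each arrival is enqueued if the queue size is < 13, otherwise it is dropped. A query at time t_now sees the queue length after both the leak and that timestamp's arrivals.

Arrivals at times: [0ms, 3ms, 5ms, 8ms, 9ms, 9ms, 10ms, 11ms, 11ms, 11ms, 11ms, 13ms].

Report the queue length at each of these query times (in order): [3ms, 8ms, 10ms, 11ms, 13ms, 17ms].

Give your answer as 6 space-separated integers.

Answer: 1 1 1 4 1 0

Derivation:
Queue lengths at query times:
  query t=3ms: backlog = 1
  query t=8ms: backlog = 1
  query t=10ms: backlog = 1
  query t=11ms: backlog = 4
  query t=13ms: backlog = 1
  query t=17ms: backlog = 0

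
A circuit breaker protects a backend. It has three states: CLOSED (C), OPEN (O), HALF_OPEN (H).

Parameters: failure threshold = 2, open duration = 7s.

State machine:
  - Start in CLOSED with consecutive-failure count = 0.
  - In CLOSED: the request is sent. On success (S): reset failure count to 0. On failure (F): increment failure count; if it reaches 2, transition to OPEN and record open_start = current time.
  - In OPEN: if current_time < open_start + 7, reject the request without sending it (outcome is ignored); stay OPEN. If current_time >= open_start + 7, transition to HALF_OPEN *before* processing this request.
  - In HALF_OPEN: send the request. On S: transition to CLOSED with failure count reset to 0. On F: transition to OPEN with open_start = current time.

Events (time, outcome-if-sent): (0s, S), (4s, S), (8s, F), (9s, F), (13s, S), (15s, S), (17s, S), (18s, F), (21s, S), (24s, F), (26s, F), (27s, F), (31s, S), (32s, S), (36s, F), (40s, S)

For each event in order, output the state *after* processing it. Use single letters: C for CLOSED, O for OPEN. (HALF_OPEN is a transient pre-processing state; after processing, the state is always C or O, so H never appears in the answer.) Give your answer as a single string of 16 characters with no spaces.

State after each event:
  event#1 t=0s outcome=S: state=CLOSED
  event#2 t=4s outcome=S: state=CLOSED
  event#3 t=8s outcome=F: state=CLOSED
  event#4 t=9s outcome=F: state=OPEN
  event#5 t=13s outcome=S: state=OPEN
  event#6 t=15s outcome=S: state=OPEN
  event#7 t=17s outcome=S: state=CLOSED
  event#8 t=18s outcome=F: state=CLOSED
  event#9 t=21s outcome=S: state=CLOSED
  event#10 t=24s outcome=F: state=CLOSED
  event#11 t=26s outcome=F: state=OPEN
  event#12 t=27s outcome=F: state=OPEN
  event#13 t=31s outcome=S: state=OPEN
  event#14 t=32s outcome=S: state=OPEN
  event#15 t=36s outcome=F: state=OPEN
  event#16 t=40s outcome=S: state=OPEN

Answer: CCCOOOCCCCOOOOOO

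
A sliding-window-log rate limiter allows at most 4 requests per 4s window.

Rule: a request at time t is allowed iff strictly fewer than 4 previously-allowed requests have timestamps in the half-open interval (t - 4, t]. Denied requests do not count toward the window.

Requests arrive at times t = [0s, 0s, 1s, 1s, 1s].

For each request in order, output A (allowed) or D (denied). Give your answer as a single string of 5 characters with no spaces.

Answer: AAAAD

Derivation:
Tracking allowed requests in the window:
  req#1 t=0s: ALLOW
  req#2 t=0s: ALLOW
  req#3 t=1s: ALLOW
  req#4 t=1s: ALLOW
  req#5 t=1s: DENY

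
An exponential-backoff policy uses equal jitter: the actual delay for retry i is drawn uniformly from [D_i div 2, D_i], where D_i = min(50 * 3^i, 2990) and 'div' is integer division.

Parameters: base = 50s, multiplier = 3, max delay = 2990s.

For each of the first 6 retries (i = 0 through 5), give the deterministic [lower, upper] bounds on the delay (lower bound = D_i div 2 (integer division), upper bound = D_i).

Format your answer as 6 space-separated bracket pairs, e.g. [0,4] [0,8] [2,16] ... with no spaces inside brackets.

Answer: [25,50] [75,150] [225,450] [675,1350] [1495,2990] [1495,2990]

Derivation:
Computing bounds per retry:
  i=0: D_i=min(50*3^0,2990)=50, bounds=[25,50]
  i=1: D_i=min(50*3^1,2990)=150, bounds=[75,150]
  i=2: D_i=min(50*3^2,2990)=450, bounds=[225,450]
  i=3: D_i=min(50*3^3,2990)=1350, bounds=[675,1350]
  i=4: D_i=min(50*3^4,2990)=2990, bounds=[1495,2990]
  i=5: D_i=min(50*3^5,2990)=2990, bounds=[1495,2990]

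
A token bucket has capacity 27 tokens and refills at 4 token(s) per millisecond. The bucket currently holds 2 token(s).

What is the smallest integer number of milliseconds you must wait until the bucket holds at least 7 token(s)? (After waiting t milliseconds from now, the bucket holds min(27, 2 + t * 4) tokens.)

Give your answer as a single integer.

Answer: 2

Derivation:
Need 2 + t * 4 >= 7, so t >= 5/4.
Smallest integer t = ceil(5/4) = 2.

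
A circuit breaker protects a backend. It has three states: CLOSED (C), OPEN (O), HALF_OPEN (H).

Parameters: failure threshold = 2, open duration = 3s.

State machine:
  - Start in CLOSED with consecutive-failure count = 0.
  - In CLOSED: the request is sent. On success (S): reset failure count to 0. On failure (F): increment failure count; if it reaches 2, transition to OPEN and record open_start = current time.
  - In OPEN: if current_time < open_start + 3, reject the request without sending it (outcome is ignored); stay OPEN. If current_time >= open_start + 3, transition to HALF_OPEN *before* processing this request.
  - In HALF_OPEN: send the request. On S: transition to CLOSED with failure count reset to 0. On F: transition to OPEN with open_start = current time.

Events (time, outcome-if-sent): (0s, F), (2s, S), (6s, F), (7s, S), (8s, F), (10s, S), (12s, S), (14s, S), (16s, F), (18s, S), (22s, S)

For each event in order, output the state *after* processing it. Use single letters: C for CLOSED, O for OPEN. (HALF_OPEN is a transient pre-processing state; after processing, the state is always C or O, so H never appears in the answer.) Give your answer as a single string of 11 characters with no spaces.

Answer: CCCCCCCCCCC

Derivation:
State after each event:
  event#1 t=0s outcome=F: state=CLOSED
  event#2 t=2s outcome=S: state=CLOSED
  event#3 t=6s outcome=F: state=CLOSED
  event#4 t=7s outcome=S: state=CLOSED
  event#5 t=8s outcome=F: state=CLOSED
  event#6 t=10s outcome=S: state=CLOSED
  event#7 t=12s outcome=S: state=CLOSED
  event#8 t=14s outcome=S: state=CLOSED
  event#9 t=16s outcome=F: state=CLOSED
  event#10 t=18s outcome=S: state=CLOSED
  event#11 t=22s outcome=S: state=CLOSED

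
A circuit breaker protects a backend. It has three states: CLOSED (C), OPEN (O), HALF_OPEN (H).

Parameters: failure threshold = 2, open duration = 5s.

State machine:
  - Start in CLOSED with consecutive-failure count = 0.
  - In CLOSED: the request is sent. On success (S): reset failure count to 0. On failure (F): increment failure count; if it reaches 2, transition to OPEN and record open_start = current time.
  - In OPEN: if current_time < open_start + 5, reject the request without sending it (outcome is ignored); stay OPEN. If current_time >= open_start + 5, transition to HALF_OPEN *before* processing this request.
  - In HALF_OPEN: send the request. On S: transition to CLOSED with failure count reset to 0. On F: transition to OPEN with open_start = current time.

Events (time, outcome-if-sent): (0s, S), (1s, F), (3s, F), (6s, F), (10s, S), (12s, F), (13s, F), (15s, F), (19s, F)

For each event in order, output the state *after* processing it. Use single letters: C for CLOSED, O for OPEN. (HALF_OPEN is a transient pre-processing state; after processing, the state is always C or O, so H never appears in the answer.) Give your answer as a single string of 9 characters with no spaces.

State after each event:
  event#1 t=0s outcome=S: state=CLOSED
  event#2 t=1s outcome=F: state=CLOSED
  event#3 t=3s outcome=F: state=OPEN
  event#4 t=6s outcome=F: state=OPEN
  event#5 t=10s outcome=S: state=CLOSED
  event#6 t=12s outcome=F: state=CLOSED
  event#7 t=13s outcome=F: state=OPEN
  event#8 t=15s outcome=F: state=OPEN
  event#9 t=19s outcome=F: state=OPEN

Answer: CCOOCCOOO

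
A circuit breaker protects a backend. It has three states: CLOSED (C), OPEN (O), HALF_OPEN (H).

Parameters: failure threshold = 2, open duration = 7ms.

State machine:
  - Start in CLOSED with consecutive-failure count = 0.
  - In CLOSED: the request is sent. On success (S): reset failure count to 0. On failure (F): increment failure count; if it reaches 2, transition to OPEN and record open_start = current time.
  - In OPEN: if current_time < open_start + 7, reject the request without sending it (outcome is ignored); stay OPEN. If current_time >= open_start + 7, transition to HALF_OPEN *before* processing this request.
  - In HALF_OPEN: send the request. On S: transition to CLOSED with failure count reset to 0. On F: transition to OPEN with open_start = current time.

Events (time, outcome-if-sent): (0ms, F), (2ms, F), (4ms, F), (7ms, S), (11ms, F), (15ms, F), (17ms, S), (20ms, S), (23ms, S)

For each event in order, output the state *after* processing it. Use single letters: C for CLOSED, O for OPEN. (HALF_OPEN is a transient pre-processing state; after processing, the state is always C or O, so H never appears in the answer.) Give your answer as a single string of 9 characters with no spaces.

State after each event:
  event#1 t=0ms outcome=F: state=CLOSED
  event#2 t=2ms outcome=F: state=OPEN
  event#3 t=4ms outcome=F: state=OPEN
  event#4 t=7ms outcome=S: state=OPEN
  event#5 t=11ms outcome=F: state=OPEN
  event#6 t=15ms outcome=F: state=OPEN
  event#7 t=17ms outcome=S: state=OPEN
  event#8 t=20ms outcome=S: state=CLOSED
  event#9 t=23ms outcome=S: state=CLOSED

Answer: COOOOOOCC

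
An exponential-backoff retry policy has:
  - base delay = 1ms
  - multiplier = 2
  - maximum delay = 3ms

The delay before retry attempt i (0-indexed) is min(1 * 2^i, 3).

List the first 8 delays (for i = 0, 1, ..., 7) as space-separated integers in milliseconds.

Computing each delay:
  i=0: min(1*2^0, 3) = 1
  i=1: min(1*2^1, 3) = 2
  i=2: min(1*2^2, 3) = 3
  i=3: min(1*2^3, 3) = 3
  i=4: min(1*2^4, 3) = 3
  i=5: min(1*2^5, 3) = 3
  i=6: min(1*2^6, 3) = 3
  i=7: min(1*2^7, 3) = 3

Answer: 1 2 3 3 3 3 3 3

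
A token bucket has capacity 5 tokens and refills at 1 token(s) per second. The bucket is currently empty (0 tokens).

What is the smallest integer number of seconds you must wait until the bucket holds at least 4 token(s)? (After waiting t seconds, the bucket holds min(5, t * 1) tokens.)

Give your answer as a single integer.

Need t * 1 >= 4, so t >= 4/1.
Smallest integer t = ceil(4/1) = 4.

Answer: 4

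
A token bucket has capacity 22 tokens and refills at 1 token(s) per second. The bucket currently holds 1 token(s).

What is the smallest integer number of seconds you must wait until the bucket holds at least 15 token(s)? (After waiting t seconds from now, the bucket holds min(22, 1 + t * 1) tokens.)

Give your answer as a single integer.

Need 1 + t * 1 >= 15, so t >= 14/1.
Smallest integer t = ceil(14/1) = 14.

Answer: 14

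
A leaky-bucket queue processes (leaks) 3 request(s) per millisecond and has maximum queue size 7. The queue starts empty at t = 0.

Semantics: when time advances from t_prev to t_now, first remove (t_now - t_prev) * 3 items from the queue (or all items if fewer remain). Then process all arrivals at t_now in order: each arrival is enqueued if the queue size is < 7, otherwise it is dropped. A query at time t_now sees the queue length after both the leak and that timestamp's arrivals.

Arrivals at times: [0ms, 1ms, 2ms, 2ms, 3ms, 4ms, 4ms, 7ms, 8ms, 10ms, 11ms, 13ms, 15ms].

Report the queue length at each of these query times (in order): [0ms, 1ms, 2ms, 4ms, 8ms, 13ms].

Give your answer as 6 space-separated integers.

Answer: 1 1 2 2 1 1

Derivation:
Queue lengths at query times:
  query t=0ms: backlog = 1
  query t=1ms: backlog = 1
  query t=2ms: backlog = 2
  query t=4ms: backlog = 2
  query t=8ms: backlog = 1
  query t=13ms: backlog = 1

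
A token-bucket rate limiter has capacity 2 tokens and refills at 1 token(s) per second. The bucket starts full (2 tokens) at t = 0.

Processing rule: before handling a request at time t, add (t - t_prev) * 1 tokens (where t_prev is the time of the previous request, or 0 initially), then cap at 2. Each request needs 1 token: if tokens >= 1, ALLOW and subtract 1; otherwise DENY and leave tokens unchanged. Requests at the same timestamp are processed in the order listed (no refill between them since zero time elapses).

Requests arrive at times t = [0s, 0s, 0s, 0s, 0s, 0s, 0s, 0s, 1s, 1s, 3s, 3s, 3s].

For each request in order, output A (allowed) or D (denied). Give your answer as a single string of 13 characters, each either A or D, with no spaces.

Answer: AADDDDDDADAAD

Derivation:
Simulating step by step:
  req#1 t=0s: ALLOW
  req#2 t=0s: ALLOW
  req#3 t=0s: DENY
  req#4 t=0s: DENY
  req#5 t=0s: DENY
  req#6 t=0s: DENY
  req#7 t=0s: DENY
  req#8 t=0s: DENY
  req#9 t=1s: ALLOW
  req#10 t=1s: DENY
  req#11 t=3s: ALLOW
  req#12 t=3s: ALLOW
  req#13 t=3s: DENY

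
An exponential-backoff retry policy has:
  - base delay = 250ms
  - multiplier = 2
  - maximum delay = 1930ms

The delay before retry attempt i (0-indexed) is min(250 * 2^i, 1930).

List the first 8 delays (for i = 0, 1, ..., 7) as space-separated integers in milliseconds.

Computing each delay:
  i=0: min(250*2^0, 1930) = 250
  i=1: min(250*2^1, 1930) = 500
  i=2: min(250*2^2, 1930) = 1000
  i=3: min(250*2^3, 1930) = 1930
  i=4: min(250*2^4, 1930) = 1930
  i=5: min(250*2^5, 1930) = 1930
  i=6: min(250*2^6, 1930) = 1930
  i=7: min(250*2^7, 1930) = 1930

Answer: 250 500 1000 1930 1930 1930 1930 1930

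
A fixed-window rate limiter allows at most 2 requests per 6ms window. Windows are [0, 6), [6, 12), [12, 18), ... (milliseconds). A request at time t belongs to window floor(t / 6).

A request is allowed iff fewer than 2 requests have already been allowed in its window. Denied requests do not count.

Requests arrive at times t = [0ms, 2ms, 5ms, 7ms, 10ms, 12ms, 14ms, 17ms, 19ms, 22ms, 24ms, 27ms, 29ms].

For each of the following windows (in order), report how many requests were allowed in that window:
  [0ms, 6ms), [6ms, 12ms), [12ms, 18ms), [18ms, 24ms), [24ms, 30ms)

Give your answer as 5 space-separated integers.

Processing requests:
  req#1 t=0ms (window 0): ALLOW
  req#2 t=2ms (window 0): ALLOW
  req#3 t=5ms (window 0): DENY
  req#4 t=7ms (window 1): ALLOW
  req#5 t=10ms (window 1): ALLOW
  req#6 t=12ms (window 2): ALLOW
  req#7 t=14ms (window 2): ALLOW
  req#8 t=17ms (window 2): DENY
  req#9 t=19ms (window 3): ALLOW
  req#10 t=22ms (window 3): ALLOW
  req#11 t=24ms (window 4): ALLOW
  req#12 t=27ms (window 4): ALLOW
  req#13 t=29ms (window 4): DENY

Allowed counts by window: 2 2 2 2 2

Answer: 2 2 2 2 2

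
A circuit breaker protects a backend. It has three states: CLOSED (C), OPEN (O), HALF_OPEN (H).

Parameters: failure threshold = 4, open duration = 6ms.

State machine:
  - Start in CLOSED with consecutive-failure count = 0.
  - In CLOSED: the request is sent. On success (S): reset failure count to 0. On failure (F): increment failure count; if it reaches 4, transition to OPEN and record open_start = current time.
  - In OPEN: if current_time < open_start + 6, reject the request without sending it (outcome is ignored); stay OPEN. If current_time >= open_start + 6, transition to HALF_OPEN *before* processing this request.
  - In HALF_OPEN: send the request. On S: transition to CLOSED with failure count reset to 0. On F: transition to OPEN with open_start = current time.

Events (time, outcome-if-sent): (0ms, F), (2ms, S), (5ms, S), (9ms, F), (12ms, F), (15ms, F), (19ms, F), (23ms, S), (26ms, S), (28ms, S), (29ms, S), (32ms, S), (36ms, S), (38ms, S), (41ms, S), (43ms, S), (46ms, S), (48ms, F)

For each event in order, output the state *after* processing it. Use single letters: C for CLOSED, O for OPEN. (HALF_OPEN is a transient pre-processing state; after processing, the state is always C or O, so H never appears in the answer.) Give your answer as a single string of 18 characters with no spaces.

Answer: CCCCCCOOCCCCCCCCCC

Derivation:
State after each event:
  event#1 t=0ms outcome=F: state=CLOSED
  event#2 t=2ms outcome=S: state=CLOSED
  event#3 t=5ms outcome=S: state=CLOSED
  event#4 t=9ms outcome=F: state=CLOSED
  event#5 t=12ms outcome=F: state=CLOSED
  event#6 t=15ms outcome=F: state=CLOSED
  event#7 t=19ms outcome=F: state=OPEN
  event#8 t=23ms outcome=S: state=OPEN
  event#9 t=26ms outcome=S: state=CLOSED
  event#10 t=28ms outcome=S: state=CLOSED
  event#11 t=29ms outcome=S: state=CLOSED
  event#12 t=32ms outcome=S: state=CLOSED
  event#13 t=36ms outcome=S: state=CLOSED
  event#14 t=38ms outcome=S: state=CLOSED
  event#15 t=41ms outcome=S: state=CLOSED
  event#16 t=43ms outcome=S: state=CLOSED
  event#17 t=46ms outcome=S: state=CLOSED
  event#18 t=48ms outcome=F: state=CLOSED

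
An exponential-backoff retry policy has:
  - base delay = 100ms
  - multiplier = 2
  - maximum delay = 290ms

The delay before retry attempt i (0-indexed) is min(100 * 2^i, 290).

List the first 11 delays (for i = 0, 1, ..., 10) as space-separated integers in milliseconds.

Answer: 100 200 290 290 290 290 290 290 290 290 290

Derivation:
Computing each delay:
  i=0: min(100*2^0, 290) = 100
  i=1: min(100*2^1, 290) = 200
  i=2: min(100*2^2, 290) = 290
  i=3: min(100*2^3, 290) = 290
  i=4: min(100*2^4, 290) = 290
  i=5: min(100*2^5, 290) = 290
  i=6: min(100*2^6, 290) = 290
  i=7: min(100*2^7, 290) = 290
  i=8: min(100*2^8, 290) = 290
  i=9: min(100*2^9, 290) = 290
  i=10: min(100*2^10, 290) = 290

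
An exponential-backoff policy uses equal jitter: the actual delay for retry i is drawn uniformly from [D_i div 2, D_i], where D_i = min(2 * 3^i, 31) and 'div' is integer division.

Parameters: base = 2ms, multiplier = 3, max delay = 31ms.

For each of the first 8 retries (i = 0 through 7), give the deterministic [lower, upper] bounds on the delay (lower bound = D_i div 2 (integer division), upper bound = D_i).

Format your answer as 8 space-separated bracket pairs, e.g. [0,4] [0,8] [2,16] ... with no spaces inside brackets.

Computing bounds per retry:
  i=0: D_i=min(2*3^0,31)=2, bounds=[1,2]
  i=1: D_i=min(2*3^1,31)=6, bounds=[3,6]
  i=2: D_i=min(2*3^2,31)=18, bounds=[9,18]
  i=3: D_i=min(2*3^3,31)=31, bounds=[15,31]
  i=4: D_i=min(2*3^4,31)=31, bounds=[15,31]
  i=5: D_i=min(2*3^5,31)=31, bounds=[15,31]
  i=6: D_i=min(2*3^6,31)=31, bounds=[15,31]
  i=7: D_i=min(2*3^7,31)=31, bounds=[15,31]

Answer: [1,2] [3,6] [9,18] [15,31] [15,31] [15,31] [15,31] [15,31]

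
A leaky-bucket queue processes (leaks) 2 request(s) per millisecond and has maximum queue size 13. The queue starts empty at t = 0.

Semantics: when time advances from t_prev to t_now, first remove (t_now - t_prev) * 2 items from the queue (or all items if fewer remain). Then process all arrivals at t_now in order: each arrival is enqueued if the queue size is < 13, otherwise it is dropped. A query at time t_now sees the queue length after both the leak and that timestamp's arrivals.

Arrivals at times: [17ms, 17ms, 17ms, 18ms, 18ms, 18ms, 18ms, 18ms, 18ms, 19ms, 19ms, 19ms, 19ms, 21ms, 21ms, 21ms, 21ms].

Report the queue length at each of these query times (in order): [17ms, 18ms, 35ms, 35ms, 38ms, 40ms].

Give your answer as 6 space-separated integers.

Answer: 3 7 0 0 0 0

Derivation:
Queue lengths at query times:
  query t=17ms: backlog = 3
  query t=18ms: backlog = 7
  query t=35ms: backlog = 0
  query t=35ms: backlog = 0
  query t=38ms: backlog = 0
  query t=40ms: backlog = 0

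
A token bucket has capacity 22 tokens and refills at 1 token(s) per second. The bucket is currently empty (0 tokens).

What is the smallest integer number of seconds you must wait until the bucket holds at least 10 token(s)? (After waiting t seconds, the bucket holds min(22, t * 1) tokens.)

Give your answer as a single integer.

Answer: 10

Derivation:
Need t * 1 >= 10, so t >= 10/1.
Smallest integer t = ceil(10/1) = 10.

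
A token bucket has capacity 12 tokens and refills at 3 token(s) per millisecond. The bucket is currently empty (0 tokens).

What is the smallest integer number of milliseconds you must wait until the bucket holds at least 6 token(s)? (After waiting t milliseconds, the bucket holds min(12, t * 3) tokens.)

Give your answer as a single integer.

Need t * 3 >= 6, so t >= 6/3.
Smallest integer t = ceil(6/3) = 2.

Answer: 2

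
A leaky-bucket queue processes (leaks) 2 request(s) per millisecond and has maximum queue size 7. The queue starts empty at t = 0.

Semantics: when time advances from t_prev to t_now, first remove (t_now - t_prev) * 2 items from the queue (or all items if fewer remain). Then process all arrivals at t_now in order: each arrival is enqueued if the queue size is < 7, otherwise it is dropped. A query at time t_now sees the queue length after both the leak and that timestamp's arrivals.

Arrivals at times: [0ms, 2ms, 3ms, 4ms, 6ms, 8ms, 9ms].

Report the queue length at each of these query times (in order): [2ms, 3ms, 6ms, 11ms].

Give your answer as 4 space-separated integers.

Queue lengths at query times:
  query t=2ms: backlog = 1
  query t=3ms: backlog = 1
  query t=6ms: backlog = 1
  query t=11ms: backlog = 0

Answer: 1 1 1 0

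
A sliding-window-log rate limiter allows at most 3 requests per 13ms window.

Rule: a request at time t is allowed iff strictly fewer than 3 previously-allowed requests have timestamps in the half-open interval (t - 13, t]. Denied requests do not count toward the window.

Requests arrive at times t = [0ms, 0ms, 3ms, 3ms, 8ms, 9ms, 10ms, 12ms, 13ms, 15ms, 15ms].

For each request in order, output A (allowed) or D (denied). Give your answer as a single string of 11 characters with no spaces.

Tracking allowed requests in the window:
  req#1 t=0ms: ALLOW
  req#2 t=0ms: ALLOW
  req#3 t=3ms: ALLOW
  req#4 t=3ms: DENY
  req#5 t=8ms: DENY
  req#6 t=9ms: DENY
  req#7 t=10ms: DENY
  req#8 t=12ms: DENY
  req#9 t=13ms: ALLOW
  req#10 t=15ms: ALLOW
  req#11 t=15ms: DENY

Answer: AAADDDDDAAD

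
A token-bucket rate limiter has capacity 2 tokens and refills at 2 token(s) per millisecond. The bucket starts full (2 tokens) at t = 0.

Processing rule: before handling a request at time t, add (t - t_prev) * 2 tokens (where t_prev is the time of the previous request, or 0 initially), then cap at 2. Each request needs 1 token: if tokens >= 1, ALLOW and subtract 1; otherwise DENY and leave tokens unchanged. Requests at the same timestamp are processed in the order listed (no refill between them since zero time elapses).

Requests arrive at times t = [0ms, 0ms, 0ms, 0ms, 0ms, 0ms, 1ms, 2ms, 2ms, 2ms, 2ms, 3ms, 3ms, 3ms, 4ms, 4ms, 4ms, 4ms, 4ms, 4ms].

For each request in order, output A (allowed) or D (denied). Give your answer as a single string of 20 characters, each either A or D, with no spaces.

Answer: AADDDDAAADDAADAADDDD

Derivation:
Simulating step by step:
  req#1 t=0ms: ALLOW
  req#2 t=0ms: ALLOW
  req#3 t=0ms: DENY
  req#4 t=0ms: DENY
  req#5 t=0ms: DENY
  req#6 t=0ms: DENY
  req#7 t=1ms: ALLOW
  req#8 t=2ms: ALLOW
  req#9 t=2ms: ALLOW
  req#10 t=2ms: DENY
  req#11 t=2ms: DENY
  req#12 t=3ms: ALLOW
  req#13 t=3ms: ALLOW
  req#14 t=3ms: DENY
  req#15 t=4ms: ALLOW
  req#16 t=4ms: ALLOW
  req#17 t=4ms: DENY
  req#18 t=4ms: DENY
  req#19 t=4ms: DENY
  req#20 t=4ms: DENY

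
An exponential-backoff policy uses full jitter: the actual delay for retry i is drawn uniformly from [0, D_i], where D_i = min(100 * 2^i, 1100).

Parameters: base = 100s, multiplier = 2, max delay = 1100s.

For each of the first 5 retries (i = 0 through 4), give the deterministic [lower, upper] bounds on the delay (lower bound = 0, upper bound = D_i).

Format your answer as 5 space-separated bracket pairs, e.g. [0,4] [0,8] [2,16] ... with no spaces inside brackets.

Computing bounds per retry:
  i=0: D_i=min(100*2^0,1100)=100, bounds=[0,100]
  i=1: D_i=min(100*2^1,1100)=200, bounds=[0,200]
  i=2: D_i=min(100*2^2,1100)=400, bounds=[0,400]
  i=3: D_i=min(100*2^3,1100)=800, bounds=[0,800]
  i=4: D_i=min(100*2^4,1100)=1100, bounds=[0,1100]

Answer: [0,100] [0,200] [0,400] [0,800] [0,1100]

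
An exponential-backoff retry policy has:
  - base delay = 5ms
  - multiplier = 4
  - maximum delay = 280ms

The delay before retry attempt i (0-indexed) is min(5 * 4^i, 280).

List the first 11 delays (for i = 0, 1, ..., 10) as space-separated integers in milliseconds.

Answer: 5 20 80 280 280 280 280 280 280 280 280

Derivation:
Computing each delay:
  i=0: min(5*4^0, 280) = 5
  i=1: min(5*4^1, 280) = 20
  i=2: min(5*4^2, 280) = 80
  i=3: min(5*4^3, 280) = 280
  i=4: min(5*4^4, 280) = 280
  i=5: min(5*4^5, 280) = 280
  i=6: min(5*4^6, 280) = 280
  i=7: min(5*4^7, 280) = 280
  i=8: min(5*4^8, 280) = 280
  i=9: min(5*4^9, 280) = 280
  i=10: min(5*4^10, 280) = 280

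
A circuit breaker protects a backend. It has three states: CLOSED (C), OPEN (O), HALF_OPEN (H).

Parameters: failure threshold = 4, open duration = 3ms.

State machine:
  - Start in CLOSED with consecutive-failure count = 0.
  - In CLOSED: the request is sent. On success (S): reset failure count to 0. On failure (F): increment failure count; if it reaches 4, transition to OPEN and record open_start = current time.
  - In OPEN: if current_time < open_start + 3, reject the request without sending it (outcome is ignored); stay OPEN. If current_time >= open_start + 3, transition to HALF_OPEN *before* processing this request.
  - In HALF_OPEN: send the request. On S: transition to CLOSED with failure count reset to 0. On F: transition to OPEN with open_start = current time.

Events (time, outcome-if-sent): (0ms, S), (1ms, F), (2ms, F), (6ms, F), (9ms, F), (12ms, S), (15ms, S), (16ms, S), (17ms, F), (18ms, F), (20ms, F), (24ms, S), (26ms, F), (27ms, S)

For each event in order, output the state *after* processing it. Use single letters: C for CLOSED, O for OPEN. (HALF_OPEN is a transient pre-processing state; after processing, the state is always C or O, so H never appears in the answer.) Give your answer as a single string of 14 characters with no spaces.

State after each event:
  event#1 t=0ms outcome=S: state=CLOSED
  event#2 t=1ms outcome=F: state=CLOSED
  event#3 t=2ms outcome=F: state=CLOSED
  event#4 t=6ms outcome=F: state=CLOSED
  event#5 t=9ms outcome=F: state=OPEN
  event#6 t=12ms outcome=S: state=CLOSED
  event#7 t=15ms outcome=S: state=CLOSED
  event#8 t=16ms outcome=S: state=CLOSED
  event#9 t=17ms outcome=F: state=CLOSED
  event#10 t=18ms outcome=F: state=CLOSED
  event#11 t=20ms outcome=F: state=CLOSED
  event#12 t=24ms outcome=S: state=CLOSED
  event#13 t=26ms outcome=F: state=CLOSED
  event#14 t=27ms outcome=S: state=CLOSED

Answer: CCCCOCCCCCCCCC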